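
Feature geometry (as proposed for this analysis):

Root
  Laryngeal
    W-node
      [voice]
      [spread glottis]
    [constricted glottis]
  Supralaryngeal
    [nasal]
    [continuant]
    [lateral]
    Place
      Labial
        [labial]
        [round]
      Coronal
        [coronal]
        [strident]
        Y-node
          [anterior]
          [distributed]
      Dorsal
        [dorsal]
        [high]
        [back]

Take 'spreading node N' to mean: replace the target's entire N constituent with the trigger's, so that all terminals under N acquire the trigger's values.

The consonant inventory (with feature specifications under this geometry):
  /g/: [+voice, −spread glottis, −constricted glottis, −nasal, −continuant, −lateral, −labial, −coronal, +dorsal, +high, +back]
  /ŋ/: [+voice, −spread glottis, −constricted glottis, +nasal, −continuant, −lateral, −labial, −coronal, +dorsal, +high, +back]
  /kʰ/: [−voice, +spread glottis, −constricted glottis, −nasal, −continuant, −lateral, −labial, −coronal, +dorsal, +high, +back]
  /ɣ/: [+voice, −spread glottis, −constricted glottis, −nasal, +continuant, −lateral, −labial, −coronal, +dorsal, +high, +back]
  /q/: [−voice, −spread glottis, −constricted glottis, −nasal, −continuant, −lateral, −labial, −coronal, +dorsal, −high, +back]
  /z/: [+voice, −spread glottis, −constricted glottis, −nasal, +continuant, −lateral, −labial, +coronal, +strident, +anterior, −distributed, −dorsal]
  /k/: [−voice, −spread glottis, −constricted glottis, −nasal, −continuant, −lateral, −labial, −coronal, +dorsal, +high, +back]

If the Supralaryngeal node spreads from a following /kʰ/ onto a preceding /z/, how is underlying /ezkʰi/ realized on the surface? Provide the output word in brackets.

[egkʰi]

The Supralaryngeal node dominates the terminals [nasal], [continuant], [lateral], [labial], [round], [coronal], [strident], [anterior], [distributed], [dorsal], [high], [back].
The target acquires /kʰ/'s values for everything under Supralaryngeal — [−nasal], [−continuant], [−lateral], [−labial], [−coronal], [+dorsal], [+high], [+back] — while keeping its own [voice], [spread glottis], [constricted glottis].
The resulting bundle matches /g/ in the inventory; substituting it for /z/ gives [egkʰi].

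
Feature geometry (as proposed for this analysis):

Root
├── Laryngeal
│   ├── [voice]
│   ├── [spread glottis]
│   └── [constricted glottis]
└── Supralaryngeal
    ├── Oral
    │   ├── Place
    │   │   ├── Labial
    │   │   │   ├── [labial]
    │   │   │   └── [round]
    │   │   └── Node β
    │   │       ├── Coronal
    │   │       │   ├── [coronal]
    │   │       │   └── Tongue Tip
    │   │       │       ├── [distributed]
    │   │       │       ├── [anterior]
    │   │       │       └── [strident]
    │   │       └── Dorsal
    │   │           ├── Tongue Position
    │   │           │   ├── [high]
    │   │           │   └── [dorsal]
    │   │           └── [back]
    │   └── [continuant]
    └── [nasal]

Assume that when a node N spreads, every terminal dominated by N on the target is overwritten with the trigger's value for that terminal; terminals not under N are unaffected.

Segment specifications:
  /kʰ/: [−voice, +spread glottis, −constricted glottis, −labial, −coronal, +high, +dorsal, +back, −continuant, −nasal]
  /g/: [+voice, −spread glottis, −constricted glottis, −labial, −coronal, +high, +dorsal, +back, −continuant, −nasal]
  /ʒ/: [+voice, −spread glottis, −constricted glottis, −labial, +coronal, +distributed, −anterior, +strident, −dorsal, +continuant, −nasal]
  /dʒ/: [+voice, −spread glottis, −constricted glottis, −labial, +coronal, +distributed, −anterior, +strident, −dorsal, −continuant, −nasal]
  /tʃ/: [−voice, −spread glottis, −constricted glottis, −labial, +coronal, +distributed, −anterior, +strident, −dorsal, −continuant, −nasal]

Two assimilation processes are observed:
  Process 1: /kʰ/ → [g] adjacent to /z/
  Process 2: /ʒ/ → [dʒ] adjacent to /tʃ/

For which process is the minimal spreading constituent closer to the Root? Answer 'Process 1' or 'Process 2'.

Process 1 alters [voice], [spread glottis]; the lowest common ancestor is Laryngeal (depth 1 from Root).
In Process 2, [continuant] changes, so the minimal spreading node is [continuant] at depth 3.
Laryngeal is closer to Root than [continuant], so Process 1 spreads the higher node.

Process 1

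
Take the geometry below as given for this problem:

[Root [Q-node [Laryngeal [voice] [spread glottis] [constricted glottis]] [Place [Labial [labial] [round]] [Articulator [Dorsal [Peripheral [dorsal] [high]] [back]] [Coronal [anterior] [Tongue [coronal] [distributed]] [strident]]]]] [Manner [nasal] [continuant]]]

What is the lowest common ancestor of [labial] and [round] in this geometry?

[labial]: Root → Q-node → Place → Labial → [labial].
[round] lies under Labial (below Q-node).
The lowest node appearing on every path is Labial; each proper daughter of Labial fails to dominate at least one of the listed features.

Labial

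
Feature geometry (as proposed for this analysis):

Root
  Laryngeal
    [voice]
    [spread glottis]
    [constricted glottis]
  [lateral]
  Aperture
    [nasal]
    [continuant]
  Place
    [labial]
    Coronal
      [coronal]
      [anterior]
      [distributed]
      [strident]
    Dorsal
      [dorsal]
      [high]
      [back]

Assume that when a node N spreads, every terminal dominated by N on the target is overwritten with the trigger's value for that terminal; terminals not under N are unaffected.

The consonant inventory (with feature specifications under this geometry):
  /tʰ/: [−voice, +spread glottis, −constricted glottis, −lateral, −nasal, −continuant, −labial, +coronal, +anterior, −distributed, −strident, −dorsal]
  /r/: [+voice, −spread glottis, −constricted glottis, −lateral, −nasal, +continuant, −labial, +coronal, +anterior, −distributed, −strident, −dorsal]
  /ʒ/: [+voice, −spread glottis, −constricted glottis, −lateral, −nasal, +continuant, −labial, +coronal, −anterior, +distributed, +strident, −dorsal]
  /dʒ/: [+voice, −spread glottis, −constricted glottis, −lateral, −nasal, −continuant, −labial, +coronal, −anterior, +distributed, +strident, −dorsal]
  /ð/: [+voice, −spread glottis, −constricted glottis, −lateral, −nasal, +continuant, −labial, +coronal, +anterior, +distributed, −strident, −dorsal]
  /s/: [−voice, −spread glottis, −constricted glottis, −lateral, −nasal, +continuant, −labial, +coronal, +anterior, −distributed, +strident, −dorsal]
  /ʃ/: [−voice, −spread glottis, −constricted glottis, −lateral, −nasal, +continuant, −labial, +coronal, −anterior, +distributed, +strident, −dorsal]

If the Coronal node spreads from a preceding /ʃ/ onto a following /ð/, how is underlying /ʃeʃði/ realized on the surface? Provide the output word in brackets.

[ʃeʃʒi]

Coronal immediately or transitively dominates [coronal], [anterior], [distributed], [strident].
The target acquires /ʃ/'s values for everything under Coronal — [+coronal], [−anterior], [+distributed], [+strident] — while keeping its own [voice], [spread glottis], [constricted glottis], ….
This feature bundle is that of [ʒ], so /ʃeʃði/ surfaces as [ʃeʃʒi].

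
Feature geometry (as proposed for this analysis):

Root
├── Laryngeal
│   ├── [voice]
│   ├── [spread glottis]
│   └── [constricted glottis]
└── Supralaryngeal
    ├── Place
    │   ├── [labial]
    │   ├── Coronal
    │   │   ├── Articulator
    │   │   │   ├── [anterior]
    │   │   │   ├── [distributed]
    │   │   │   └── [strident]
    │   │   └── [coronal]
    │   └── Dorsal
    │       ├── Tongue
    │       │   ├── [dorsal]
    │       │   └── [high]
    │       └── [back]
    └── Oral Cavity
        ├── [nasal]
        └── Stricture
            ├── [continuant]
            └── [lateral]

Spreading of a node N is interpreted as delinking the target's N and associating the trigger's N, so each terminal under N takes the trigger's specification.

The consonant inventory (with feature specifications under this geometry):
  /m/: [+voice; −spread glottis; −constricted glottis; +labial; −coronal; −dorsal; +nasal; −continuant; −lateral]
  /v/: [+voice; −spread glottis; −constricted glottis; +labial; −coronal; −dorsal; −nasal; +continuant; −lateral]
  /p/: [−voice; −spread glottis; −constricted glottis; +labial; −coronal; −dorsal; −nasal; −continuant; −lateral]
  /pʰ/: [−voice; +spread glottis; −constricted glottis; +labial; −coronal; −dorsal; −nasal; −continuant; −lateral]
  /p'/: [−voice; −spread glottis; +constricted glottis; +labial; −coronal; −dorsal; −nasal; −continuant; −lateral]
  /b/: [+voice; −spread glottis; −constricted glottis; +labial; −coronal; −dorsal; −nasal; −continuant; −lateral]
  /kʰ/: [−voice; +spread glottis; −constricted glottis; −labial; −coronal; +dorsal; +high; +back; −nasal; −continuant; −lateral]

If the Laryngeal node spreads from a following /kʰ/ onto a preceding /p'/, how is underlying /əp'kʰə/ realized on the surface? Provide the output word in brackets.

[əpʰkʰə]

Laryngeal immediately or transitively dominates [voice], [spread glottis], [constricted glottis].
Spreading Laryngeal from /kʰ/ onto /p'/ replaces those values with /kʰ/'s: [−voice], [+spread glottis], [−constricted glottis]. Features outside Laryngeal ([labial], [coronal], [dorsal], …) stay as in /p'/.
This feature bundle is that of [pʰ], so /əp'kʰə/ surfaces as [əpʰkʰə].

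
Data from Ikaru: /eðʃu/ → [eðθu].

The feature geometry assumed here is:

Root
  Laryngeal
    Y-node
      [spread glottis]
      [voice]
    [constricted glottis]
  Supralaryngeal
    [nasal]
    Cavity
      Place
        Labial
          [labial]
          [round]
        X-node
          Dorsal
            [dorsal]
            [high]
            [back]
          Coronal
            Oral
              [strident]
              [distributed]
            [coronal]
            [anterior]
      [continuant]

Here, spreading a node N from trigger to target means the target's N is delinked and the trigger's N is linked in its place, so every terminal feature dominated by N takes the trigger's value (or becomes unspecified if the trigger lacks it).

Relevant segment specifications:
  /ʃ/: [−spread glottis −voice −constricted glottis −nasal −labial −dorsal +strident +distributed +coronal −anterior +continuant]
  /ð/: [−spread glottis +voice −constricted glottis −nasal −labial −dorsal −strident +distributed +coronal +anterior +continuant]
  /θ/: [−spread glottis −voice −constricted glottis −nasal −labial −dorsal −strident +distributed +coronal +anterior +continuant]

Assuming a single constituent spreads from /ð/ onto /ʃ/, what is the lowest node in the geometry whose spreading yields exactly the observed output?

Feature comparison: [anterior], [strident] differ between /ʃ/ and [θ]; the remaining terminals match.
These terminals are all dominated by Coronal, and no proper subconstituent of Coronal covers them all; Coronal is their lowest common ancestor.
Delinking /ʃ/'s Coronal and associating /ð/'s Coronal gives precisely the feature bundle of [θ].
[voice], a feature on which the two segments disagree outside Coronal, is unchanged — nothing dominating it spread, and Coronal is the minimal sufficient constituent.

Coronal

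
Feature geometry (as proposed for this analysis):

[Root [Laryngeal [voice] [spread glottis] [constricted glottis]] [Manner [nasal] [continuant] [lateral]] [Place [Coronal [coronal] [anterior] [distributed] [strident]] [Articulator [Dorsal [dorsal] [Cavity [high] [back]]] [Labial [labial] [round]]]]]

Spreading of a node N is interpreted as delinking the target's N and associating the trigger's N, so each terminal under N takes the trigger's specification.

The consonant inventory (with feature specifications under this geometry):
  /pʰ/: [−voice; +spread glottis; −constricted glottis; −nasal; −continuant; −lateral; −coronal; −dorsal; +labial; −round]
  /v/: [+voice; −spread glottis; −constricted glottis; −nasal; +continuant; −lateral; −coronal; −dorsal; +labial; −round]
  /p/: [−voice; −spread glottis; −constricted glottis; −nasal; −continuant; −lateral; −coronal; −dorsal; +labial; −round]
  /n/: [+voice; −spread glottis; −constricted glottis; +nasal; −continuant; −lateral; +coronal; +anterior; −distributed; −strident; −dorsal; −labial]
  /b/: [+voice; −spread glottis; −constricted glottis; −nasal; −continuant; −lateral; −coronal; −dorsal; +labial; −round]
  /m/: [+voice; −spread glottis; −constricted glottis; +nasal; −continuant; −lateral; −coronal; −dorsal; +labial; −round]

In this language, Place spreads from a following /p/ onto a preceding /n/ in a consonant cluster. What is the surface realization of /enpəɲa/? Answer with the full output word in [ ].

[empəɲa]

Terminals under Place in this geometry: [coronal], [anterior], [distributed], [strident], [dorsal], [high], [back], [labial], [round].
Spreading Place from /p/ onto /n/ replaces those values with /p/'s: [−coronal], [−dorsal], [+labial], [−round]. Features outside Place ([voice], [spread glottis], [constricted glottis], …) stay as in /n/.
The resulting bundle matches /m/ in the inventory; substituting it for /n/ gives [empəɲa].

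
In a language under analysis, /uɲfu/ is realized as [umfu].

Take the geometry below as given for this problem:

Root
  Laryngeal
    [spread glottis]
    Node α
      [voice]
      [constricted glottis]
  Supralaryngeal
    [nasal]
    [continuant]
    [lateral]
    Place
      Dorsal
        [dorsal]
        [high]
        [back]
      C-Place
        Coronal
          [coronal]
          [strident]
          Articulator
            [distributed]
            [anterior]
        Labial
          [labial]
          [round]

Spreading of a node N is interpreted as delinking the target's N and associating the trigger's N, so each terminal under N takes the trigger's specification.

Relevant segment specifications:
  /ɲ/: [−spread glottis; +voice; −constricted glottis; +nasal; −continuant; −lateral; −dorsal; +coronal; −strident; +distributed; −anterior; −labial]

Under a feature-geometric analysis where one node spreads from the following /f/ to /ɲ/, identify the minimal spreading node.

/ɲ/ and [m] differ in [labial], [round], [coronal], [anterior], [distributed], [strident]; every other specified feature is identical.
In this geometry the lowest node dominating all of them is C-Place: every daughter of C-Place dominates only a proper subset, so no lower node suffices.
Delinking /ɲ/'s C-Place and associating /f/'s C-Place gives precisely the feature bundle of [m].
Features on which the two segments disagree outside C-Place, such as [voice], [continuant], are unchanged — nothing dominating them spread, and C-Place is the minimal sufficient constituent.

C-Place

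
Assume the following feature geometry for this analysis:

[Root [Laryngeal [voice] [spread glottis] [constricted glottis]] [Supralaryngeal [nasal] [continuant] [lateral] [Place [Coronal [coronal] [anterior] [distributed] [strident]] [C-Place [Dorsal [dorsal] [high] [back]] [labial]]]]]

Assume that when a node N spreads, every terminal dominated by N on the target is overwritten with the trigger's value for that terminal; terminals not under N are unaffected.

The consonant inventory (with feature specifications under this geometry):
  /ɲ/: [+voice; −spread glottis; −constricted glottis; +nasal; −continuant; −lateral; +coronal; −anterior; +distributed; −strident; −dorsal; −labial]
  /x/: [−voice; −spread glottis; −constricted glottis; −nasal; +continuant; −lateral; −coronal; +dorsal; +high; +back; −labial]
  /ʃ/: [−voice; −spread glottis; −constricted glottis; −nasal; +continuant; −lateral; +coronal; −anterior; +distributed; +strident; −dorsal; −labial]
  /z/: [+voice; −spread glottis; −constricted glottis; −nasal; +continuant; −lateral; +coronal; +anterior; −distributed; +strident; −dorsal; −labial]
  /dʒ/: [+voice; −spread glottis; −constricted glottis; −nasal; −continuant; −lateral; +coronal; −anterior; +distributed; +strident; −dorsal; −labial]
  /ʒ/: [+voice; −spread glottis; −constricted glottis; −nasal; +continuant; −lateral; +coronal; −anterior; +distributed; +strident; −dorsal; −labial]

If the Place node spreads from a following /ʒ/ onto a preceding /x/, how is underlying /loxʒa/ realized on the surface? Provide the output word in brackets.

The Place node dominates the terminals [coronal], [anterior], [distributed], [strident], [dorsal], [high], [back], [labial].
Spreading Place from /ʒ/ onto /x/ replaces those values with /ʒ/'s: [+coronal], [−anterior], [+distributed], [+strident], [−dorsal], [−labial]. Features outside Place ([voice], [spread glottis], [constricted glottis], …) stay as in /x/.
The resulting bundle matches /ʃ/ in the inventory; substituting it for /x/ gives [loʃʒa].

[loʃʒa]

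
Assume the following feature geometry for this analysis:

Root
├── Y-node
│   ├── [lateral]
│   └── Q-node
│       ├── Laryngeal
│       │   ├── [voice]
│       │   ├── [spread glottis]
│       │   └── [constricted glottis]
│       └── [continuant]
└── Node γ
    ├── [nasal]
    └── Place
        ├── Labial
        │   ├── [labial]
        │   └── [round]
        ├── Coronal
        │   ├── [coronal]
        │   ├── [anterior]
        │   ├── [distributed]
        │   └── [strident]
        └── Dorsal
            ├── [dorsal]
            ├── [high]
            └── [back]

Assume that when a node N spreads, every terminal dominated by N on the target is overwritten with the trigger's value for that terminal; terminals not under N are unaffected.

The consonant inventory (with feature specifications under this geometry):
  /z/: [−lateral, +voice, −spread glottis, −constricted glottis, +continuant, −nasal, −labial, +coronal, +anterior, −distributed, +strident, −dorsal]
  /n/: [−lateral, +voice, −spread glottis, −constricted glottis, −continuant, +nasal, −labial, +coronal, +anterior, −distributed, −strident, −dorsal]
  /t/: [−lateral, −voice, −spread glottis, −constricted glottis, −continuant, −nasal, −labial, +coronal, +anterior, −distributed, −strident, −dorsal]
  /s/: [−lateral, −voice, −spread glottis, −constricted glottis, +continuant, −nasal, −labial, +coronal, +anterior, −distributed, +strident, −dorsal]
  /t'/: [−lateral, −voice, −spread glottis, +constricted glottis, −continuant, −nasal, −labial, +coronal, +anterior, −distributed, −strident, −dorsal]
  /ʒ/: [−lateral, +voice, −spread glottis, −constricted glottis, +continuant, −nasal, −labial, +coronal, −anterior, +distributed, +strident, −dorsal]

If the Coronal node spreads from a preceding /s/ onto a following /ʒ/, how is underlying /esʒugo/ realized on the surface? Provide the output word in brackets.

Coronal immediately or transitively dominates [coronal], [anterior], [distributed], [strident].
Spreading Coronal from /s/ onto /ʒ/ replaces those values with /s/'s: [+coronal], [+anterior], [−distributed], [+strident]. Features outside Coronal ([lateral], [voice], [spread glottis], …) stay as in /ʒ/.
This feature bundle is that of [z], so /esʒugo/ surfaces as [eszugo].

[eszugo]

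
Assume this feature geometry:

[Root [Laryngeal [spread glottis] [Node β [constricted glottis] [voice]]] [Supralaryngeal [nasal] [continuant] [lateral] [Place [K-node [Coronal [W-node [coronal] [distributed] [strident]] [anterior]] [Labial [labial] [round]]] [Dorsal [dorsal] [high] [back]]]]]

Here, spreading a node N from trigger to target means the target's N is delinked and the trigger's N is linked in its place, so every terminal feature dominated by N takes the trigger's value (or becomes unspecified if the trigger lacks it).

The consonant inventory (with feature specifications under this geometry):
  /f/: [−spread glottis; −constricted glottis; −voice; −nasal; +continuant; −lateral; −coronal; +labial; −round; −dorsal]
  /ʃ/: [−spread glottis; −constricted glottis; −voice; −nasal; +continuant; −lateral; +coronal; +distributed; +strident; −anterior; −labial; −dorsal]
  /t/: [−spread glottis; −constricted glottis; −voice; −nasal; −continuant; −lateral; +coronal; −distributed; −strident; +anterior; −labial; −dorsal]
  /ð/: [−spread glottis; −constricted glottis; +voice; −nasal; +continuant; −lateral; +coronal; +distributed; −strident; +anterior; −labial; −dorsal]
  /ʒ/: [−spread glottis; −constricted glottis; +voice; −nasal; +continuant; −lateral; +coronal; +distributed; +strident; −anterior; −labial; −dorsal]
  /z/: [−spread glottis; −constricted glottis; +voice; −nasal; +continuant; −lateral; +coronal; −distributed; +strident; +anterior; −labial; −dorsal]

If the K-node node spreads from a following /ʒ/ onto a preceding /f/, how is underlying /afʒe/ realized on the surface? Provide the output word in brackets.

[aʃʒe]

Terminals under K-node in this geometry: [coronal], [distributed], [strident], [anterior], [labial], [round].
Spreading K-node from /ʒ/ onto /f/ replaces those values with /ʒ/'s: [+coronal], [+distributed], [+strident], [−anterior], [−labial]. Features outside K-node ([spread glottis], [constricted glottis], [voice], …) stay as in /f/.
This feature bundle is that of [ʃ], so /afʒe/ surfaces as [aʃʒe].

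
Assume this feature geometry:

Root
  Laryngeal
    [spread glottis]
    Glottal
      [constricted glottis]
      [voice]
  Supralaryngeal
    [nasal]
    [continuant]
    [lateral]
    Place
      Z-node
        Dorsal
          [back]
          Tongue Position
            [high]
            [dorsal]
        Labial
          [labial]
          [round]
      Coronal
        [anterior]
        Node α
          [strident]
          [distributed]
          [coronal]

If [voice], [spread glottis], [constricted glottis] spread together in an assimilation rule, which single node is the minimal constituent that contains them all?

[voice]: Root ▹ Laryngeal ▹ Glottal ▹ [voice].
[spread glottis]: Root ▹ Laryngeal ▹ [spread glottis].
[constricted glottis]: Root ▹ Laryngeal ▹ Glottal ▹ [constricted glottis].
The listed terminals split across distinct daughters of Laryngeal, so Laryngeal itself is the smallest node containing them all.

Laryngeal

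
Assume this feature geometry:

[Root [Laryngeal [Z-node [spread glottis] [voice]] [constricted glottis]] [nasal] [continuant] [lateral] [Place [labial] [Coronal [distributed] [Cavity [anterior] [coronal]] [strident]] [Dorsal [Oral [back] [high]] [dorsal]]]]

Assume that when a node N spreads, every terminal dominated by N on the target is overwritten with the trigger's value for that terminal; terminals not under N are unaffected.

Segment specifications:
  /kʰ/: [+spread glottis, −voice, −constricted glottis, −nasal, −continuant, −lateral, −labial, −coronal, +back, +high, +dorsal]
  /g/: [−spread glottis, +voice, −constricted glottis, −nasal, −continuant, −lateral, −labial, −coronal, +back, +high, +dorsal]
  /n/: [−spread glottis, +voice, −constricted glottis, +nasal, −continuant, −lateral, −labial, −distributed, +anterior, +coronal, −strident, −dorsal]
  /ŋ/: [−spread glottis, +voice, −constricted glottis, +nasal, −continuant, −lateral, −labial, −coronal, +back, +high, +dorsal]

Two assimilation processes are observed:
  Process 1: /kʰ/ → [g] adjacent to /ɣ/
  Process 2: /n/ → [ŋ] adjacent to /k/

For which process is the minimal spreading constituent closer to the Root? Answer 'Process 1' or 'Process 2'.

Process 1: the features that change are [voice], [spread glottis]; the minimal node is Z-node (depth 2).
Process 2: the features that change are [coronal], [anterior], [distributed], [strident], [dorsal], [high], [back]; the minimal node is Place (depth 1).
Place is closer to Root than Z-node, so Process 2 spreads the higher node.

Process 2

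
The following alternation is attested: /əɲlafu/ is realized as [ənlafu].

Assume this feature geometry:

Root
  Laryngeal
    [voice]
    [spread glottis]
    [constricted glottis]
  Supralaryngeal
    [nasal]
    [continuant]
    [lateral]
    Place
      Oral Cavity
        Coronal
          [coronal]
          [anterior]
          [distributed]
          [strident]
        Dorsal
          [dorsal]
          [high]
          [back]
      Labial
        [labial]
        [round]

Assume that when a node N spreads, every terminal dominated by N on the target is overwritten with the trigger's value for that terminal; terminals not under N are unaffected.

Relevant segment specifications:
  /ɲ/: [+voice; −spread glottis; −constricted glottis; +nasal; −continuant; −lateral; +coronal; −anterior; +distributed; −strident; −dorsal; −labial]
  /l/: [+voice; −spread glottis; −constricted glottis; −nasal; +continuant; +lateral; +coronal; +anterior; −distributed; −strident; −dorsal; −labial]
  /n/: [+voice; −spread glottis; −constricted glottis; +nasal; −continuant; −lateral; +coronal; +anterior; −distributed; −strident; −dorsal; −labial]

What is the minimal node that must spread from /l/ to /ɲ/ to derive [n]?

Coronal

Feature comparison: [anterior], [distributed] differ between /ɲ/ and [n]; the remaining terminals match.
In this geometry the lowest node dominating all of them is Coronal: every daughter of Coronal dominates only a proper subset, so no lower node suffices.
Spreading Coronal from /l/ overwrites each of those terminals with /l/'s values, yielding exactly [n].
Features on which the two segments disagree outside Coronal, such as [continuant], [nasal], are unchanged — nothing dominating them spread, and Coronal is the minimal sufficient constituent.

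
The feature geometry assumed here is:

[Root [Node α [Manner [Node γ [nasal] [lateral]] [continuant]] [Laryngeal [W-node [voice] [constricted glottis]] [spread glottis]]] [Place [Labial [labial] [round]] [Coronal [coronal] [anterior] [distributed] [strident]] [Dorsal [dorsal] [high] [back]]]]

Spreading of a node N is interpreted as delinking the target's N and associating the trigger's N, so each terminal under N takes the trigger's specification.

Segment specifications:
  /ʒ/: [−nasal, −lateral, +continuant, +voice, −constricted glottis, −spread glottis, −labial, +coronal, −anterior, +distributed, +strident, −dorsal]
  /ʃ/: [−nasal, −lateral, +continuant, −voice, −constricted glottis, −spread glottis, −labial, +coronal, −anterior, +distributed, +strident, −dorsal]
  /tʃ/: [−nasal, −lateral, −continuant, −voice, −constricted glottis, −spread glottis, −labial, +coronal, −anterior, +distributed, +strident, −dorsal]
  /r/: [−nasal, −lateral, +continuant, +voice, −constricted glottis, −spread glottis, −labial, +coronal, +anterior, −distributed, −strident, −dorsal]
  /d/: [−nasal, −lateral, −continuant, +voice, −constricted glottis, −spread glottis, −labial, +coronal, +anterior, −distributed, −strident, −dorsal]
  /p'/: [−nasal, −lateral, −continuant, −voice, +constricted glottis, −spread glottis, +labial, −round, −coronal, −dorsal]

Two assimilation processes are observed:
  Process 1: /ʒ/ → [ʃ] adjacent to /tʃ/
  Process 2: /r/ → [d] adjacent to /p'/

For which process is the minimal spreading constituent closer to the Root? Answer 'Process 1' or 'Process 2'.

Process 1 alters [voice]; the lowest dominating node is [voice] (depth 4 from Root).
Process 2 alters [continuant]; the lowest dominating node is [continuant] (depth 3 from Root).
[continuant] (depth 3) sits above [voice] (depth 4), making Process 2 the one with the higher spreading node.

Process 2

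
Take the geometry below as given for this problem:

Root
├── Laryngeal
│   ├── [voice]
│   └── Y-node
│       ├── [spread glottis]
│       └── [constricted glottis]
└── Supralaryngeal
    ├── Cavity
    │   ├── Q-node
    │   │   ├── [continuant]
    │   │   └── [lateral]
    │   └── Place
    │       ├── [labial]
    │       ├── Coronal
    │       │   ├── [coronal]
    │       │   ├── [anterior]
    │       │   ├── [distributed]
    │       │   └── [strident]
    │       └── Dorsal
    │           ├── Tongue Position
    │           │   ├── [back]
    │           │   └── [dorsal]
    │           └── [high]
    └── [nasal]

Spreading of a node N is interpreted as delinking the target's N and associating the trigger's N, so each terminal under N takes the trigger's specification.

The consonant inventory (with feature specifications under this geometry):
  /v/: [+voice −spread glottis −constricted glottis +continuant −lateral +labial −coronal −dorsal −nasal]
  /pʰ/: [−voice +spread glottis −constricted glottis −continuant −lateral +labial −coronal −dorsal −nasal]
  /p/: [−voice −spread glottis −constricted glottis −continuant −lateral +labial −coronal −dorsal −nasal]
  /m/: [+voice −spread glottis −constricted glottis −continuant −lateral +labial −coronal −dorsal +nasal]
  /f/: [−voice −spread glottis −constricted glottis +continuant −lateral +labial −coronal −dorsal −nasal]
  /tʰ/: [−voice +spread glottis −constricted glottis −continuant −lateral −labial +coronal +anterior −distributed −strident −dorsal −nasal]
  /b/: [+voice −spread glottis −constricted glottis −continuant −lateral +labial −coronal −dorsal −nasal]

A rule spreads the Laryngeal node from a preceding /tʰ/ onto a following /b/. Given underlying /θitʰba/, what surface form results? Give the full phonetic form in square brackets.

Terminals under Laryngeal in this geometry: [voice], [spread glottis], [constricted glottis].
The target acquires /tʰ/'s values for everything under Laryngeal — [−voice], [+spread glottis], [−constricted glottis] — while keeping its own [continuant], [lateral], [labial], ….
This feature bundle is that of [pʰ], so /θitʰba/ surfaces as [θitʰpʰa].

[θitʰpʰa]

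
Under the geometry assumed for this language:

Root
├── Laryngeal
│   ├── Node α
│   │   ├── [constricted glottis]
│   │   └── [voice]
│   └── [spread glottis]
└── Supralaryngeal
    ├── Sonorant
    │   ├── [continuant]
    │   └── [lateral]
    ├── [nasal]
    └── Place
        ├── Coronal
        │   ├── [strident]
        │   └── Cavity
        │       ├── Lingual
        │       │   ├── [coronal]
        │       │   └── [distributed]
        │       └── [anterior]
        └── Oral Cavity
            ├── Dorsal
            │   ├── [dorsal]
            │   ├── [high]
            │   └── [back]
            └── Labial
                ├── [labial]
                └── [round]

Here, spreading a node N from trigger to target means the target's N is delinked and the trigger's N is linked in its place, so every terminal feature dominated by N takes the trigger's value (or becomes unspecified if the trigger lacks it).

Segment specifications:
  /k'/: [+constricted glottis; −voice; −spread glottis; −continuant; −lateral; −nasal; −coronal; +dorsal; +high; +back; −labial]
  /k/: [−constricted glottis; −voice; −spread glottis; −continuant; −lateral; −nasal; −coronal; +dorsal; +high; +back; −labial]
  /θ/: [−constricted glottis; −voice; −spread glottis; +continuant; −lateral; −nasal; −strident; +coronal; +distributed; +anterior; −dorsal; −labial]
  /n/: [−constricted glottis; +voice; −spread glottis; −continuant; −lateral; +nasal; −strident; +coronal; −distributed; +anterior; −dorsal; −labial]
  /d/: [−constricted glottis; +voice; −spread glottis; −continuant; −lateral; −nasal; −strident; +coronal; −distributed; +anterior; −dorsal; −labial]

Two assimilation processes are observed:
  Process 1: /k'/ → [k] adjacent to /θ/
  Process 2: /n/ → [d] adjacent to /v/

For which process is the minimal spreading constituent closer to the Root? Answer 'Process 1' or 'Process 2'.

Process 1 alters [constricted glottis]; the lowest dominating node is [constricted glottis] (depth 3 from Root).
In Process 2, [nasal] changes, so the minimal spreading node is [nasal] at depth 2.
Depth 2 < depth 3; Process 2 involves the structurally higher constituent [nasal].

Process 2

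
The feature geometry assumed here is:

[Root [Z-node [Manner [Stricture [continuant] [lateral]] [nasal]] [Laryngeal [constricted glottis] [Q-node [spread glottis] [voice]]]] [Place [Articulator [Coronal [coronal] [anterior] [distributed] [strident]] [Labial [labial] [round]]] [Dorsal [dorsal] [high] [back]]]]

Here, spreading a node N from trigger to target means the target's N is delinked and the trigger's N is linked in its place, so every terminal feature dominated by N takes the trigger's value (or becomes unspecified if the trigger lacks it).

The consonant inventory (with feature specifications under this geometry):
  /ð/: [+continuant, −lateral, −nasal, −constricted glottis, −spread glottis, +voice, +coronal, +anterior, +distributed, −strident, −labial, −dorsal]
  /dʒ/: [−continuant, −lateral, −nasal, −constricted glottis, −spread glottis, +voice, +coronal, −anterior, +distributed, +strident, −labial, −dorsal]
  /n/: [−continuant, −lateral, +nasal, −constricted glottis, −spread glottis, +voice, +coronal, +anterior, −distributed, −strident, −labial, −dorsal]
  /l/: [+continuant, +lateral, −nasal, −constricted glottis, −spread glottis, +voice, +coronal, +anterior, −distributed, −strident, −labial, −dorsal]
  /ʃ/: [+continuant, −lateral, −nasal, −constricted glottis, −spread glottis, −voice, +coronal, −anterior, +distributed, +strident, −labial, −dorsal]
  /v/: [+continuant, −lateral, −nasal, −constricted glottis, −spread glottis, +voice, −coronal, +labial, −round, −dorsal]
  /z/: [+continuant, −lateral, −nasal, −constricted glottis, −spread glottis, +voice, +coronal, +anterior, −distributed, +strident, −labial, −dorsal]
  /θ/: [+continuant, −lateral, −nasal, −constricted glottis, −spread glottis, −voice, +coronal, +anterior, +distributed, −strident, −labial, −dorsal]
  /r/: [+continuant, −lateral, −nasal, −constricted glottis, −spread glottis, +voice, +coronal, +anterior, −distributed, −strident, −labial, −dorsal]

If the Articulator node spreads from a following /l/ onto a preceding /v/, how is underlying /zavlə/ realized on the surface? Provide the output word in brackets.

The Articulator node dominates the terminals [coronal], [anterior], [distributed], [strident], [labial], [round].
Spreading Articulator from /l/ onto /v/ replaces those values with /l/'s: [+coronal], [+anterior], [−distributed], [−strident], [−labial]. Features outside Articulator ([continuant], [lateral], [nasal], …) stay as in /v/.
Among the inventory, only /r/ has exactly this specification, giving the surface form [zarlə].

[zarlə]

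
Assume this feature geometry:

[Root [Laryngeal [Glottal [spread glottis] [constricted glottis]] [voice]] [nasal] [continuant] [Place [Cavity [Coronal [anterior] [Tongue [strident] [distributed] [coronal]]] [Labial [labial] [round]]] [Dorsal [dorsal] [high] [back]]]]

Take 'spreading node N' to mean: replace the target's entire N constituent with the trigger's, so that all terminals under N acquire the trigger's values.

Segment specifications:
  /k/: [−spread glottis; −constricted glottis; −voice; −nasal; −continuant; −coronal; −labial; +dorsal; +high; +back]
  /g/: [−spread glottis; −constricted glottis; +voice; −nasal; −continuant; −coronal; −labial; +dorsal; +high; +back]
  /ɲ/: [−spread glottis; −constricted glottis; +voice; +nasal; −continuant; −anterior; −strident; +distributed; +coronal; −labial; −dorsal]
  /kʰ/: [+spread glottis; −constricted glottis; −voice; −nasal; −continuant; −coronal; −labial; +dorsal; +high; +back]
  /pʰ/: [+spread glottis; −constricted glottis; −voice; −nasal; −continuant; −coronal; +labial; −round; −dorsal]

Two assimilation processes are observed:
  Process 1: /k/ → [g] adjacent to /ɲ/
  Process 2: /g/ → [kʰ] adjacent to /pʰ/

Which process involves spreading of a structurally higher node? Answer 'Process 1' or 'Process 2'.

Process 2

Process 1 alters [voice]; the lowest dominating node is [voice] (depth 2 from Root).
Process 2 alters [voice], [spread glottis]; the lowest common ancestor is Laryngeal (depth 1 from Root).
Laryngeal is closer to Root than [voice], so Process 2 spreads the higher node.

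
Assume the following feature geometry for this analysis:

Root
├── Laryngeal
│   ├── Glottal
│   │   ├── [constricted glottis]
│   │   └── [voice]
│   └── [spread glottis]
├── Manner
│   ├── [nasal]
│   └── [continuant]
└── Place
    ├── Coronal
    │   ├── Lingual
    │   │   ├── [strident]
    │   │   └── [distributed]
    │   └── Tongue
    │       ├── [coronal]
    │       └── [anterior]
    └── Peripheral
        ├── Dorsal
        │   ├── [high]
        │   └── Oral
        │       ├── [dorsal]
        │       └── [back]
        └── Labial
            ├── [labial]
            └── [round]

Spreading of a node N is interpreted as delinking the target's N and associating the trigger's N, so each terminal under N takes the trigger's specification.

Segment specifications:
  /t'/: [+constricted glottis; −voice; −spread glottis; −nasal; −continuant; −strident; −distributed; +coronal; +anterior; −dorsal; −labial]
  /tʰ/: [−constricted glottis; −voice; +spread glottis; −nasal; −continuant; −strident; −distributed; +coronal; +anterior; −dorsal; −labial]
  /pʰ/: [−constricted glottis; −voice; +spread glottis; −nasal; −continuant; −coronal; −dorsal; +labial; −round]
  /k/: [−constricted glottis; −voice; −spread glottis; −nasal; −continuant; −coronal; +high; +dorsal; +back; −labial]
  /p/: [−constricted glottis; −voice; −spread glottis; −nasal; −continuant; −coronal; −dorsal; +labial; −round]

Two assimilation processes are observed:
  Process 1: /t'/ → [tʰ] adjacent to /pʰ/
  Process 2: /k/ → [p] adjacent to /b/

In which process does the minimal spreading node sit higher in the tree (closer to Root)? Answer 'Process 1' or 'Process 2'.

In Process 1, [spread glottis], [constricted glottis] change, so the minimal spreading node is Laryngeal at depth 1.
In Process 2, [labial], [round], [dorsal], [high], [back] change, so the minimal spreading node is Peripheral at depth 2.
Laryngeal (depth 1) sits above Peripheral (depth 2), making Process 1 the one with the higher spreading node.

Process 1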